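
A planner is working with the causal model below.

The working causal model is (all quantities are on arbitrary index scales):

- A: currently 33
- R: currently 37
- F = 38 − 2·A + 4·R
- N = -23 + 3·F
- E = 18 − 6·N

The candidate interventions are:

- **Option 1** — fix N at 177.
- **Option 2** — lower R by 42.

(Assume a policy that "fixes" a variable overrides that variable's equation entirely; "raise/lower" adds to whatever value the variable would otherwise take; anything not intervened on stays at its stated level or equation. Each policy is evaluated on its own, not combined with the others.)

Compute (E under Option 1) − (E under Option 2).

-2064

Option 1 (N := 177):
  A = 33
  R = 37
  F = 38 − 2·33 + 4·37 = 120
  N = 177
  E = 18 − 6·177 = -1044
Option 2 (R − 42):
  A = 33
  R = 37 − 42 = -5
  F = 38 − 2·33 + 4·(-5) = -48
  N = -23 + 3·(-48) = -167
  E = 18 − 6·(-167) = 1020
E: -1044 − 1020 = -2064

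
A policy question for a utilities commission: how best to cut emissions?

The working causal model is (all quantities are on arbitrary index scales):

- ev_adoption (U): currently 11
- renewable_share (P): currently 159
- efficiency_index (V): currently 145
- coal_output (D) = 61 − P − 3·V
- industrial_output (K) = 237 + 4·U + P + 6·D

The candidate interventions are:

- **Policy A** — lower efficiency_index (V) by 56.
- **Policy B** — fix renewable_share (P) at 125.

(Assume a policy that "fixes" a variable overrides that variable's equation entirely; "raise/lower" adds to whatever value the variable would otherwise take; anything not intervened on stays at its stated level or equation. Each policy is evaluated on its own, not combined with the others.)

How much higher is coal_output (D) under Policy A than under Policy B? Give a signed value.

Policy A (V − 56):
  P = 159
  V = 145 − 56 = 89
  D = 61 − 159 − 3·89 = -365
Policy B (P := 125):
  P = 125
  V = 145
  D = 61 − 125 − 3·145 = -499
D: -365 − (-499) = 134

134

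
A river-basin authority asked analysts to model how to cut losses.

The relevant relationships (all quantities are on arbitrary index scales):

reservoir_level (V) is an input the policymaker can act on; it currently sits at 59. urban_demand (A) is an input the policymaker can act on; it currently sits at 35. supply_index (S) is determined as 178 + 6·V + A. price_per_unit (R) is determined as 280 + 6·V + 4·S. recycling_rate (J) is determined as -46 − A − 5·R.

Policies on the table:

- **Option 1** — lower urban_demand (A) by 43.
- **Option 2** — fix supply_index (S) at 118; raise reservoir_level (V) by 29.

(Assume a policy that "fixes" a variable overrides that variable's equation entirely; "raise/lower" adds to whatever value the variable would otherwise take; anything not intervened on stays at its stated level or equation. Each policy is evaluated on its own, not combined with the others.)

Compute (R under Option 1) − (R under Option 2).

1450

Option 1 (A − 43):
  V = 59
  A = 35 − 43 = -8
  S = 178 + 6·59 + (-8) = 524
  R = 280 + 6·59 + 4·524 = 2730
Option 2 (S := 118, V + 29):
  V = 59 + 29 = 88
  A = 35
  S = 118
  R = 280 + 6·88 + 4·118 = 1280
R: 2730 − 1280 = 1450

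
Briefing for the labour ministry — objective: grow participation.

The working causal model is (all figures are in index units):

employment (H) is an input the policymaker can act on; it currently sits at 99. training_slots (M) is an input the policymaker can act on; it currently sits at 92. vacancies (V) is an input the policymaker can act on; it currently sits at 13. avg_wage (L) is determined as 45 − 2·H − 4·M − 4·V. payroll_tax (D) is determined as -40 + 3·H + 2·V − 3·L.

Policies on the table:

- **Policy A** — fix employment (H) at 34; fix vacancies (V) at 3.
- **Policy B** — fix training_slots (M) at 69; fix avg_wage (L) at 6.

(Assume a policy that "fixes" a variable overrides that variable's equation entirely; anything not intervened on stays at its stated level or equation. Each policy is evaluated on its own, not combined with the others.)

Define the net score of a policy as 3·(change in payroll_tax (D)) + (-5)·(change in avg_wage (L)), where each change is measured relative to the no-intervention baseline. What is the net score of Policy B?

-8106

Baseline:
  H = 99
  M = 92
  V = 13
  L = 45 − 2·99 − 4·92 − 4·13 = -573
  D = -40 + 3·99 + 2·13 − 3·(-573) = 2002
Policy B (M := 69, L := 6):
  H = 99
  M = 69
  V = 13
  L = 6
  D = -40 + 3·99 + 2·13 − 3·6 = 265
ΔD = 265 − 2002 = -1737; ΔL = 6 − (-573) = 579
Score = 3·(-1737) + (-5)·579 = -8106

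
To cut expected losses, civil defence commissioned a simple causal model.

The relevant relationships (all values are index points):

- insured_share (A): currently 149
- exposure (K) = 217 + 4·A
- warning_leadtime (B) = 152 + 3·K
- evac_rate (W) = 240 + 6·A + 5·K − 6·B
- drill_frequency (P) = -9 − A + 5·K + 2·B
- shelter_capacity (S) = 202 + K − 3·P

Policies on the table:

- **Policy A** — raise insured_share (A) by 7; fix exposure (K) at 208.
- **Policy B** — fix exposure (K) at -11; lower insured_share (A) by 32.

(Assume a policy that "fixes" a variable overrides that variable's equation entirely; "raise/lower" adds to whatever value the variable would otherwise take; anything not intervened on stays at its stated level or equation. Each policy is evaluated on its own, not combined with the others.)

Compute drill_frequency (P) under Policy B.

Policy B (K := -11, A − 32):
  A = 149 − 32 = 117
  K = -11
  B = 152 + 3·(-11) = 119
  P = -9 − 117 + 5·(-11) + 2·119 = 57

57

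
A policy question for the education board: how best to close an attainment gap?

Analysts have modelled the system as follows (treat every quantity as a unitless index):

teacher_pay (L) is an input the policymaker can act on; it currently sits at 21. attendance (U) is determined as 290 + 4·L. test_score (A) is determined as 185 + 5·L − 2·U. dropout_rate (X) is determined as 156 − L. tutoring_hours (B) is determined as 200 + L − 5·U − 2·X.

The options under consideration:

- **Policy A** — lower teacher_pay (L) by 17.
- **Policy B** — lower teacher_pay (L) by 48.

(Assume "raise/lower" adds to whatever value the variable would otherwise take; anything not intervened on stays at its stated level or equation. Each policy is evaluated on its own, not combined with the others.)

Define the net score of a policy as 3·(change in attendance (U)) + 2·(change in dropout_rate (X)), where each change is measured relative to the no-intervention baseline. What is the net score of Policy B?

Baseline:
  L = 21
  U = 290 + 4·21 = 374
  X = 156 − 21 = 135
Policy B (L − 48):
  L = 21 − 48 = -27
  U = 290 + 4·(-27) = 182
  X = 156 − (-27) = 183
ΔU = 182 − 374 = -192; ΔX = 183 − 135 = 48
Score = 3·(-192) + 2·48 = -480

-480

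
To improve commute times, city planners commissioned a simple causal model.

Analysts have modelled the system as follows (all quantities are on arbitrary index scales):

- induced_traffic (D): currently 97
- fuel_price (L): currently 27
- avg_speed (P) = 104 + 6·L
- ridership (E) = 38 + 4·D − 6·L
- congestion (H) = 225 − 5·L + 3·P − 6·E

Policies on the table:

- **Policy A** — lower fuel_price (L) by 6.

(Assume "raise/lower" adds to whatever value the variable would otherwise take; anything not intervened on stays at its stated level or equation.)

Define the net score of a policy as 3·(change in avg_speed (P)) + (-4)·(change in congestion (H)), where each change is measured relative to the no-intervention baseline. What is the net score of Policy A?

Baseline:
  D = 97
  L = 27
  P = 104 + 6·27 = 266
  E = 38 + 4·97 − 6·27 = 264
  H = 225 − 5·27 + 3·266 − 6·264 = -696
Policy A (L − 6):
  D = 97
  L = 27 − 6 = 21
  P = 104 + 6·21 = 230
  E = 38 + 4·97 − 6·21 = 300
  H = 225 − 5·21 + 3·230 − 6·300 = -990
ΔP = 230 − 266 = -36; ΔH = -990 − (-696) = -294
Score = 3·(-36) + (-4)·(-294) = 1068

1068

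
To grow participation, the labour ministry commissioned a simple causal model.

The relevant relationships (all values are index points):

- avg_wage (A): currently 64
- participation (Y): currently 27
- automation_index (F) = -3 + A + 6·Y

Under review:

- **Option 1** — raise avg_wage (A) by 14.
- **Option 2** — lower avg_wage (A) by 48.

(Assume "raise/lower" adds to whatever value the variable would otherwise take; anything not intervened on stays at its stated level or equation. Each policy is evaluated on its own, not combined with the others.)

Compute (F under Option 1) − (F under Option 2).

Option 1 (A + 14):
  A = 64 + 14 = 78
  Y = 27
  F = -3 + 78 + 6·27 = 237
Option 2 (A − 48):
  A = 64 − 48 = 16
  Y = 27
  F = -3 + 16 + 6·27 = 175
F: 237 − 175 = 62

62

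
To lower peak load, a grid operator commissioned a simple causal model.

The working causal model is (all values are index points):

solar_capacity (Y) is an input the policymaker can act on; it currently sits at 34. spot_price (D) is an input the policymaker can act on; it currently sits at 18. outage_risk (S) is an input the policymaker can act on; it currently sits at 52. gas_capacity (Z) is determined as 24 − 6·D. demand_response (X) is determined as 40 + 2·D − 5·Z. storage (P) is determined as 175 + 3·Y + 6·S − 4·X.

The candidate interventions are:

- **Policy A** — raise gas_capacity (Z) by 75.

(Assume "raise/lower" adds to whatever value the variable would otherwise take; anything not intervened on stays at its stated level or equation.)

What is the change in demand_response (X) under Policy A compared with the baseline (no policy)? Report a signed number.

-375

Baseline:
  D = 18
  Z = 24 − 6·18 = -84
  X = 40 + 2·18 − 5·(-84) = 496
Policy A (Z + 75):
  D = 18
  Z = 24 − 6·18 (+75 from intervention) = -9
  X = 40 + 2·18 − 5·(-9) = 121
Change in X: 121 − 496 = -375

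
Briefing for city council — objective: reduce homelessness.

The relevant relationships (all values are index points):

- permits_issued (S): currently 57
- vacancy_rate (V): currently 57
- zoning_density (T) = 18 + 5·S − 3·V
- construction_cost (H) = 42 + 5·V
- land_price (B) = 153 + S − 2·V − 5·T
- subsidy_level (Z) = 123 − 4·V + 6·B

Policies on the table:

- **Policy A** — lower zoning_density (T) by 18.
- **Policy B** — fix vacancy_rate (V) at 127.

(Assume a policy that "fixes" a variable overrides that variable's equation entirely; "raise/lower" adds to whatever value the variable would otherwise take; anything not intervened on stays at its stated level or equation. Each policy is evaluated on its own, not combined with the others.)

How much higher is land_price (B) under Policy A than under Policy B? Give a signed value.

Policy A (T − 18):
  S = 57
  V = 57
  T = 18 + 5·57 − 3·57 (−18 from intervention) = 114
  B = 153 + 57 − 2·57 − 5·114 = -474
Policy B (V := 127):
  S = 57
  V = 127
  T = 18 + 5·57 − 3·127 = -78
  B = 153 + 57 − 2·127 − 5·(-78) = 346
B: -474 − 346 = -820

-820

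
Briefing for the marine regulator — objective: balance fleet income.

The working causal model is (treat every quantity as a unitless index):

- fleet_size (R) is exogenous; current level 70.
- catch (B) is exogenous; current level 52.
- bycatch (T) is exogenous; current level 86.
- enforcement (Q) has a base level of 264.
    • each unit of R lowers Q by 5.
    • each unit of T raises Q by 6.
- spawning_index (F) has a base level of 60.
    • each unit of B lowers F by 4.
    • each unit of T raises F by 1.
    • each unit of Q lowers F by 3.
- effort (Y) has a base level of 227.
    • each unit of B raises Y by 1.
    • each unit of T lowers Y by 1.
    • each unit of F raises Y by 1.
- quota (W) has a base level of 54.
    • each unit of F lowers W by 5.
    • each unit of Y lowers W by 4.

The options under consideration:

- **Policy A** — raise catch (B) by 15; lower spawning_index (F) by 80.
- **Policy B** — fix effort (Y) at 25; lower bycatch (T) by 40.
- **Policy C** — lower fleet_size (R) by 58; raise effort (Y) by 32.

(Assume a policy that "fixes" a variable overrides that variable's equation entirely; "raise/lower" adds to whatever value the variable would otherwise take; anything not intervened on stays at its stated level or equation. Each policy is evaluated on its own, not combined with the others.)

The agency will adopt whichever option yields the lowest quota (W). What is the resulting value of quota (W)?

3314

Policy A (B + 15, F − 80):
  R = 70
  B = 52 + 15 = 67
  T = 86
  Q = 264 − 5·70 + 6·86 = 430
  F = 60 − 4·67 + 86 − 3·430 (−80 from intervention) = -1492
  Y = 227 + 67 − 86 + (-1492) = -1284
  W = 54 − 5·(-1492) − 4·(-1284) = 12650
Policy B (Y := 25, T − 40):
  R = 70
  B = 52
  T = 86 − 40 = 46
  Q = 264 − 5·70 + 6·46 = 190
  F = 60 − 4·52 + 46 − 3·190 = -672
  Y = 25
  W = 54 − 5·(-672) − 4·25 = 3314
Policy C (R − 58, Y + 32):
  R = 70 − 58 = 12
  B = 52
  T = 86
  Q = 264 − 5·12 + 6·86 = 720
  F = 60 − 4·52 + 86 − 3·720 = -2222
  Y = 227 + 52 − 86 + (-2222) (+32 from intervention) = -1997
  W = 54 − 5·(-2222) − 4·(-1997) = 19152
Comparing — Policy A: W=12650, Policy B: W=3314, Policy C: W=19152. Lowest is 3314 (Policy B).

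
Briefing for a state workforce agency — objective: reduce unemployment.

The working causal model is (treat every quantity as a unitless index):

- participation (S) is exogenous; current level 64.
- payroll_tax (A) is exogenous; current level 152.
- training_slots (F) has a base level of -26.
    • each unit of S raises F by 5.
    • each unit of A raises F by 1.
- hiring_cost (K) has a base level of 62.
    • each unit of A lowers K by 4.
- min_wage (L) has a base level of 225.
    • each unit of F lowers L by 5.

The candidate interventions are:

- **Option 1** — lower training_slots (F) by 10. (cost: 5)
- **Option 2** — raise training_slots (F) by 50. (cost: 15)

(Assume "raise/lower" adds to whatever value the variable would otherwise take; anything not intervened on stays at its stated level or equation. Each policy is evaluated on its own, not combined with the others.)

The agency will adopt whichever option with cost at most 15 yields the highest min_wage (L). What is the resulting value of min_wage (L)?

-1955

Option 1 (F − 10):
  S = 64
  A = 152
  F = -26 + 5·64 + 152 (−10 from intervention) = 436
  L = 225 − 5·436 = -1955
Option 2 (F + 50):
  S = 64
  A = 152
  F = -26 + 5·64 + 152 (+50 from intervention) = 496
  L = 225 − 5·496 = -2255
Comparing — Option 1: L=-1955, Option 2: L=-2255. Highest is -1955 (Option 1).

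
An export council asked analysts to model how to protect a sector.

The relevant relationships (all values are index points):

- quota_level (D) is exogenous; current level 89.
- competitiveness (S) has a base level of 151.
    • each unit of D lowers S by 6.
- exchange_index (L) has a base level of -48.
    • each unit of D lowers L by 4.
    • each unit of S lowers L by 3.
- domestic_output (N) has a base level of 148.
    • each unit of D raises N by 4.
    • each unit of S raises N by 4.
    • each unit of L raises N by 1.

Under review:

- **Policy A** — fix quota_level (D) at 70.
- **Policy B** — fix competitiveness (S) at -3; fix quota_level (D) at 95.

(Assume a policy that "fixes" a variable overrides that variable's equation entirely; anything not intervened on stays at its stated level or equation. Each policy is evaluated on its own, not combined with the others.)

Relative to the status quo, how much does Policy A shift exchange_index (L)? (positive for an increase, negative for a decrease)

-266

Baseline:
  D = 89
  S = 151 − 6·89 = -383
  L = -48 − 4·89 − 3·(-383) = 745
Policy A (D := 70):
  D = 70
  S = 151 − 6·70 = -269
  L = -48 − 4·70 − 3·(-269) = 479
Change in L: 479 − 745 = -266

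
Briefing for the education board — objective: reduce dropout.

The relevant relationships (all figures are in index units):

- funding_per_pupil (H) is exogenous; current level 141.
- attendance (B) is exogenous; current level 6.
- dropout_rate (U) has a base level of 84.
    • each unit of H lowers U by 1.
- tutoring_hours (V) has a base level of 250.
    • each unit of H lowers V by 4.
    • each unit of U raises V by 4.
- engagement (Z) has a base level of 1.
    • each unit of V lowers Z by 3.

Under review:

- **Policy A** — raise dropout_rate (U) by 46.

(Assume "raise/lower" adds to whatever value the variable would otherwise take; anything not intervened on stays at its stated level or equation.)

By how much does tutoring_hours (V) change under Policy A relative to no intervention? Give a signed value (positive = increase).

184

Baseline:
  H = 141
  U = 84 − 141 = -57
  V = 250 − 4·141 + 4·(-57) = -542
Policy A (U + 46):
  H = 141
  U = 84 − 141 (+46 from intervention) = -11
  V = 250 − 4·141 + 4·(-11) = -358
Change in V: -358 − (-542) = 184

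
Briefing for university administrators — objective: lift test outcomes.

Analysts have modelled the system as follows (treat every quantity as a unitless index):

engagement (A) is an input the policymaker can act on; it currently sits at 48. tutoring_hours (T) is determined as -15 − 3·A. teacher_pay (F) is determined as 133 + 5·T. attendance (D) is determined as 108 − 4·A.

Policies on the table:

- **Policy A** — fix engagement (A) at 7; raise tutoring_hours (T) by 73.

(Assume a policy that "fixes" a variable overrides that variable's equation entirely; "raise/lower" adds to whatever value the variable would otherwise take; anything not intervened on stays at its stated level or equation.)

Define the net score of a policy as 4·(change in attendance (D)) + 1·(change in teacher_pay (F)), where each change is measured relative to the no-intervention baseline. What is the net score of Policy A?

Baseline:
  A = 48
  T = -15 − 3·48 = -159
  F = 133 + 5·(-159) = -662
  D = 108 − 4·48 = -84
Policy A (A := 7, T + 73):
  A = 7
  T = -15 − 3·7 (+73 from intervention) = 37
  F = 133 + 5·37 = 318
  D = 108 − 4·7 = 80
ΔD = 80 − (-84) = 164; ΔF = 318 − (-662) = 980
Score = 4·164 + 1·980 = 1636

1636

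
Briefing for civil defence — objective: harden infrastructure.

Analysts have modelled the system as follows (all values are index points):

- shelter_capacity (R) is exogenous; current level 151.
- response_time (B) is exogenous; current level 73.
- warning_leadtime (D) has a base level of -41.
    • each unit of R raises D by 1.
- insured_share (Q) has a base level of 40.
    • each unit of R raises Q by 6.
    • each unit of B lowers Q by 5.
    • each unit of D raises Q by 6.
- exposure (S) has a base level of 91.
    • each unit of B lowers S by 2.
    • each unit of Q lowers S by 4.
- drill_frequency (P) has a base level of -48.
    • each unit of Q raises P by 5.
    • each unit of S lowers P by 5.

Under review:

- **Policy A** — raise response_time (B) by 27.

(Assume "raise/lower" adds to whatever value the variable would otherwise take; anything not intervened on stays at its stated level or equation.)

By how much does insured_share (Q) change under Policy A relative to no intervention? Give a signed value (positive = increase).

-135

Baseline:
  R = 151
  B = 73
  D = -41 + 151 = 110
  Q = 40 + 6·151 − 5·73 + 6·110 = 1241
Policy A (B + 27):
  R = 151
  B = 73 + 27 = 100
  D = -41 + 151 = 110
  Q = 40 + 6·151 − 5·100 + 6·110 = 1106
Change in Q: 1106 − 1241 = -135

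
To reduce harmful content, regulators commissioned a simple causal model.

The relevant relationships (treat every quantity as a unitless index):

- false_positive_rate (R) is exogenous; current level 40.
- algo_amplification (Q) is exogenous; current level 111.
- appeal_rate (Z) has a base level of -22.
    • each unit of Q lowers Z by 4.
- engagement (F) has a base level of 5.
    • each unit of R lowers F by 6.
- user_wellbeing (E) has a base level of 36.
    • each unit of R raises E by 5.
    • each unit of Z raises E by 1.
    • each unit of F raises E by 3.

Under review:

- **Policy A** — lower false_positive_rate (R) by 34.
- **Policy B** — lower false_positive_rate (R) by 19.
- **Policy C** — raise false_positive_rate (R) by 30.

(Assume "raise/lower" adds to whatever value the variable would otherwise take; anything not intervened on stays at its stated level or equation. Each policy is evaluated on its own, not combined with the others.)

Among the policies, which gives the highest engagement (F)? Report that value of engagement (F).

-31

Policy A (R − 34):
  R = 40 − 34 = 6
  F = 5 − 6·6 = -31
Policy B (R − 19):
  R = 40 − 19 = 21
  F = 5 − 6·21 = -121
Policy C (R + 30):
  R = 40 + 30 = 70
  F = 5 − 6·70 = -415
Comparing — Policy A: F=-31, Policy B: F=-121, Policy C: F=-415. Highest is -31 (Policy A).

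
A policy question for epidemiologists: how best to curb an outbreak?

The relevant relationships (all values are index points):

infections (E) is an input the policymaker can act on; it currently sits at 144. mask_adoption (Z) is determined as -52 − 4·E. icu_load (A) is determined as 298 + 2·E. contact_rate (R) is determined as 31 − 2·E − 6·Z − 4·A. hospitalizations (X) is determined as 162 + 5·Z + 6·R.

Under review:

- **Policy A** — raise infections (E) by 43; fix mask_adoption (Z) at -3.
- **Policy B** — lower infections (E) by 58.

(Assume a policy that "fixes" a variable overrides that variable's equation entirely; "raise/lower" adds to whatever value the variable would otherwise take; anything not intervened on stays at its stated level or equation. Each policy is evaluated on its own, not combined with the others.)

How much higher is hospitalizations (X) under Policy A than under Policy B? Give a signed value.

-18243

Policy A (E + 43, Z := -3):
  E = 144 + 43 = 187
  Z = -3
  A = 298 + 2·187 = 672
  R = 31 − 2·187 − 6·(-3) − 4·672 = -3013
  X = 162 + 5·(-3) + 6·(-3013) = -17931
Policy B (E − 58):
  E = 144 − 58 = 86
  Z = -52 − 4·86 = -396
  A = 298 + 2·86 = 470
  R = 31 − 2·86 − 6·(-396) − 4·470 = 355
  X = 162 + 5·(-396) + 6·355 = 312
X: -17931 − 312 = -18243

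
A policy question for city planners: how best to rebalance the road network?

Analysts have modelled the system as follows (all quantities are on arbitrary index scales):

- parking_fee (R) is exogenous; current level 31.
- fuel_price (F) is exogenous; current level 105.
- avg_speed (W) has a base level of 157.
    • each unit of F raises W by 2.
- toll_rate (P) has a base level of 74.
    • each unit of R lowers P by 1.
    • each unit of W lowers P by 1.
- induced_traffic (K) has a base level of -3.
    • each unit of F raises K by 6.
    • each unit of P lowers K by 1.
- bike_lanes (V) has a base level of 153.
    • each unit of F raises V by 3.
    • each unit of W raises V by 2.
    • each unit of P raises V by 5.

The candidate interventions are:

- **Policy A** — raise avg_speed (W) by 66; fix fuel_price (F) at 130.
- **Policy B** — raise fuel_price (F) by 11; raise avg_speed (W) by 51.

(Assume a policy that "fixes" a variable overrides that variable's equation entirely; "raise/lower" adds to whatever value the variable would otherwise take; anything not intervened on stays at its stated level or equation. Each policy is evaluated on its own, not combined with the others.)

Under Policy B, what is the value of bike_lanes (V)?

Policy B (F + 11, W + 51):
  R = 31
  F = 105 + 11 = 116
  W = 157 + 2·116 (+51 from intervention) = 440
  P = 74 − 31 − 440 = -397
  V = 153 + 3·116 + 2·440 + 5·(-397) = -604

-604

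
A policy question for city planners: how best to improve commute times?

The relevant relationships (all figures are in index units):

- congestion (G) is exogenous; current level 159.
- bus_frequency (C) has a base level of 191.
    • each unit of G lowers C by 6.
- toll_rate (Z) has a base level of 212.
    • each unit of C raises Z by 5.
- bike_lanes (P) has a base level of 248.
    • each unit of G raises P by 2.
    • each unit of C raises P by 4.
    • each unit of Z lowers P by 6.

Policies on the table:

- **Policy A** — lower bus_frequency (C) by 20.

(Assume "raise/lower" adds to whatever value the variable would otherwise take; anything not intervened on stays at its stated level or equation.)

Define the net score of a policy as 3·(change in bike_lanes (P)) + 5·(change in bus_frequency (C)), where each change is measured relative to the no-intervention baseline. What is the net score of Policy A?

1460

Baseline:
  G = 159
  C = 191 − 6·159 = -763
  Z = 212 + 5·(-763) = -3603
  P = 248 + 2·159 + 4·(-763) − 6·(-3603) = 19132
Policy A (C − 20):
  G = 159
  C = 191 − 6·159 (−20 from intervention) = -783
  Z = 212 + 5·(-783) = -3703
  P = 248 + 2·159 + 4·(-783) − 6·(-3703) = 19652
ΔP = 19652 − 19132 = 520; ΔC = -783 − (-763) = -20
Score = 3·520 + 5·(-20) = 1460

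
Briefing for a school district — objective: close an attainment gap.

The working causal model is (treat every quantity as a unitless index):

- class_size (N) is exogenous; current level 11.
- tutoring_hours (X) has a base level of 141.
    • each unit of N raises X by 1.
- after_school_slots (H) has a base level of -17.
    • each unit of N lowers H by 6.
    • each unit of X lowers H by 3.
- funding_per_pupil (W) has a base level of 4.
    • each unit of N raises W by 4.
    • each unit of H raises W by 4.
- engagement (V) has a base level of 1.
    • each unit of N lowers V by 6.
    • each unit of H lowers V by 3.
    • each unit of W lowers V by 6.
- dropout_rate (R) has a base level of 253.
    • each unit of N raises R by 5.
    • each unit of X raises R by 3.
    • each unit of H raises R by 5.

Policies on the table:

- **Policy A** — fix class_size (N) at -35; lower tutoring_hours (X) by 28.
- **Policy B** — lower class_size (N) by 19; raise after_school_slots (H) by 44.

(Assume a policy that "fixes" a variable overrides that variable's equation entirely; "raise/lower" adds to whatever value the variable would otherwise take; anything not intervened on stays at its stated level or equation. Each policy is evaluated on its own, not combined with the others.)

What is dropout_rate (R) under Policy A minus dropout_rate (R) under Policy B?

Policy A (N := -35, X − 28):
  N = -35
  X = 141 + (-35) (−28 from intervention) = 78
  H = -17 − 6·(-35) − 3·78 = -41
  R = 253 + 5·(-35) + 3·78 + 5·(-41) = 107
Policy B (N − 19, H + 44):
  N = 11 − 19 = -8
  X = 141 + (-8) = 133
  H = -17 − 6·(-8) − 3·133 (+44 from intervention) = -324
  R = 253 + 5·(-8) + 3·133 + 5·(-324) = -1008
R: 107 − (-1008) = 1115

1115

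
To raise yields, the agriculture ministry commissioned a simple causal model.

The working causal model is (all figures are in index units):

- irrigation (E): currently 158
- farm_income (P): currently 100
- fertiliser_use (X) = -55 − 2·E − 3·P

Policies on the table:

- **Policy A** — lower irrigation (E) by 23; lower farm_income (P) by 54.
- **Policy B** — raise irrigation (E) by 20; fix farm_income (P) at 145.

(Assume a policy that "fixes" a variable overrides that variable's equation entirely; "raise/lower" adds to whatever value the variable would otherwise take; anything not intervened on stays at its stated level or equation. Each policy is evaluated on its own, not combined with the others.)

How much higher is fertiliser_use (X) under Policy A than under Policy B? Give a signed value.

Policy A (E − 23, P − 54):
  E = 158 − 23 = 135
  P = 100 − 54 = 46
  X = -55 − 2·135 − 3·46 = -463
Policy B (E + 20, P := 145):
  E = 158 + 20 = 178
  P = 145
  X = -55 − 2·178 − 3·145 = -846
X: -463 − (-846) = 383

383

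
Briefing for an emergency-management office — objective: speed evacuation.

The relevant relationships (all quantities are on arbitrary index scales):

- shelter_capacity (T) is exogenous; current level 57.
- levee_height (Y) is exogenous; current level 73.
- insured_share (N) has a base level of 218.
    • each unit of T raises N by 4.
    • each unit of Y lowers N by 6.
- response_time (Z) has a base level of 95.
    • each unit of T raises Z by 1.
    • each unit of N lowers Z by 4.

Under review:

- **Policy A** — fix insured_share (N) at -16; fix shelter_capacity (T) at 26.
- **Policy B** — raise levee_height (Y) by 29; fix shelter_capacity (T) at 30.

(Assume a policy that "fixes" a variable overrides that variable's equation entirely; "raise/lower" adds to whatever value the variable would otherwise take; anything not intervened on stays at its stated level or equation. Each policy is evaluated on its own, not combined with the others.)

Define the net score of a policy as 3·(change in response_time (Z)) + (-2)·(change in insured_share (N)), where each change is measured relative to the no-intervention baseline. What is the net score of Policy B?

Baseline:
  T = 57
  Y = 73
  N = 218 + 4·57 − 6·73 = 8
  Z = 95 + 57 − 4·8 = 120
Policy B (Y + 29, T := 30):
  T = 30
  Y = 73 + 29 = 102
  N = 218 + 4·30 − 6·102 = -274
  Z = 95 + 30 − 4·(-274) = 1221
ΔZ = 1221 − 120 = 1101; ΔN = -274 − 8 = -282
Score = 3·1101 + (-2)·(-282) = 3867

3867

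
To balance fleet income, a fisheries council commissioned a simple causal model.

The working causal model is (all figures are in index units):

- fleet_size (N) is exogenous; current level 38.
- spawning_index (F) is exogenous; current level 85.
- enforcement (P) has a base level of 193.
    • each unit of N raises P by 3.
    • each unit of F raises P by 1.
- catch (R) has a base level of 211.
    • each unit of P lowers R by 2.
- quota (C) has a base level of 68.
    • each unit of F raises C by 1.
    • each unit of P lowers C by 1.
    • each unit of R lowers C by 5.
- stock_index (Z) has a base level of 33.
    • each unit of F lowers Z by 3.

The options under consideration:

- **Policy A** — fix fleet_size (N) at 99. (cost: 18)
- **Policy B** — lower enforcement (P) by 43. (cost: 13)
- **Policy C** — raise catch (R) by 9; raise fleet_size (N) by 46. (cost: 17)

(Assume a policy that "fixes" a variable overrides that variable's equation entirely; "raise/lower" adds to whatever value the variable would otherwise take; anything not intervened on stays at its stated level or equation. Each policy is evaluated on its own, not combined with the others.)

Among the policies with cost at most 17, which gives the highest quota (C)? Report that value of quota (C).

3823

Policy B (P − 43):
  N = 38
  F = 85
  P = 193 + 3·38 + 85 (−43 from intervention) = 349
  R = 211 − 2·349 = -487
  C = 68 + 85 − 349 − 5·(-487) = 2239
Policy C (R + 9, N + 46):
  N = 38 + 46 = 84
  F = 85
  P = 193 + 3·84 + 85 = 530
  R = 211 − 2·530 (+9 from intervention) = -840
  C = 68 + 85 − 530 − 5·(-840) = 3823
Comparing — Policy B: C=2239, Policy C: C=3823. Highest is 3823 (Policy C).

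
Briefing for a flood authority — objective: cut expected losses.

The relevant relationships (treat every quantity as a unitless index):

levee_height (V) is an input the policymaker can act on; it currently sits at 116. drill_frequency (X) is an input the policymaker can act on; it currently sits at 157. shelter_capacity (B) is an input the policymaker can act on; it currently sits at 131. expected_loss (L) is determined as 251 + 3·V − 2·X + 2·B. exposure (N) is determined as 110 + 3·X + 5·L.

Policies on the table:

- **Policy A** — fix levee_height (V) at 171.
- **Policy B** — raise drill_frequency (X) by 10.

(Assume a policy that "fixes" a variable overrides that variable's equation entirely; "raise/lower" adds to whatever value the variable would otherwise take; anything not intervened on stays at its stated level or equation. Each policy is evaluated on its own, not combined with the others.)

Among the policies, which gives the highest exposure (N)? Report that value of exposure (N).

Policy A (V := 171):
  V = 171
  X = 157
  B = 131
  L = 251 + 3·171 − 2·157 + 2·131 = 712
  N = 110 + 3·157 + 5·712 = 4141
Policy B (X + 10):
  V = 116
  X = 157 + 10 = 167
  B = 131
  L = 251 + 3·116 − 2·167 + 2·131 = 527
  N = 110 + 3·167 + 5·527 = 3246
Comparing — Policy A: N=4141, Policy B: N=3246. Highest is 4141 (Policy A).

4141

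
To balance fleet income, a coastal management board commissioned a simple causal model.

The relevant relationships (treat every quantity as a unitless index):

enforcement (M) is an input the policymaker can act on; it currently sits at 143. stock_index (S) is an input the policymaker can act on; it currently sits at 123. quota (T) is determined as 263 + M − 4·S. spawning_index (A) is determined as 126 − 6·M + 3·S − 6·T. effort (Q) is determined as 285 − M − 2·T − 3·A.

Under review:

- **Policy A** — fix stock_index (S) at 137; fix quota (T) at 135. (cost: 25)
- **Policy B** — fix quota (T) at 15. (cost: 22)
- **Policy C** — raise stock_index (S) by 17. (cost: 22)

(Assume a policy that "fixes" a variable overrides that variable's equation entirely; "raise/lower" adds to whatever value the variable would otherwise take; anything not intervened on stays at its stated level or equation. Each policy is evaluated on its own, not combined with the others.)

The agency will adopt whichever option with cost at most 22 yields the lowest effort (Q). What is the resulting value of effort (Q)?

Policy B (T := 15):
  M = 143
  S = 123
  T = 15
  A = 126 − 6·143 + 3·123 − 6·15 = -453
  Q = 285 − 143 − 2·15 − 3·(-453) = 1471
Policy C (S + 17):
  M = 143
  S = 123 + 17 = 140
  T = 263 + 143 − 4·140 = -154
  A = 126 − 6·143 + 3·140 − 6·(-154) = 612
  Q = 285 − 143 − 2·(-154) − 3·612 = -1386
Comparing — Policy B: Q=1471, Policy C: Q=-1386. Lowest is -1386 (Policy C).

-1386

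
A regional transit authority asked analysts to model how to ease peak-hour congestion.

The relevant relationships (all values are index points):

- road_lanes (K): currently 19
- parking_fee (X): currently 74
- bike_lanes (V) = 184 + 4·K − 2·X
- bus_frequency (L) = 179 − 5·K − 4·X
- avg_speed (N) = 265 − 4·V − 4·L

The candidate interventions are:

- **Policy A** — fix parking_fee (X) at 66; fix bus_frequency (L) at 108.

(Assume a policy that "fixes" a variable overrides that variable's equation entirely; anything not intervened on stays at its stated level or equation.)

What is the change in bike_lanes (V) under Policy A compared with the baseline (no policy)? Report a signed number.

Baseline:
  K = 19
  X = 74
  V = 184 + 4·19 − 2·74 = 112
Policy A (X := 66, L := 108):
  K = 19
  X = 66
  V = 184 + 4·19 − 2·66 = 128
Change in V: 128 − 112 = 16

16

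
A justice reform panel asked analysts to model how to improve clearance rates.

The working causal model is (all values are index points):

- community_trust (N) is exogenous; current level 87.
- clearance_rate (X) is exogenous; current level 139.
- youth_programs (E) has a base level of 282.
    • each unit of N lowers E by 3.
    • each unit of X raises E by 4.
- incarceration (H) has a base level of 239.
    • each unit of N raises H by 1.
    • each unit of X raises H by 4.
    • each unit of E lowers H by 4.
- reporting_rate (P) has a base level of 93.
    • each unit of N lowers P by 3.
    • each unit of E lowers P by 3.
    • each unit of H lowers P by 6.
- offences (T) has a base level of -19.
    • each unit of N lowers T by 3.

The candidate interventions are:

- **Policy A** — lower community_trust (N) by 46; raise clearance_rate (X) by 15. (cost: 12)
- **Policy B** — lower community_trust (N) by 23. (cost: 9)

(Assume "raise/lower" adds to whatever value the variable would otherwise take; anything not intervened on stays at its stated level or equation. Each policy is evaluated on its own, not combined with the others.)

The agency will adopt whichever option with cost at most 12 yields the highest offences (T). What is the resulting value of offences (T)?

-142

Policy A (N − 46, X + 15):
  N = 87 − 46 = 41
  T = -19 − 3·41 = -142
Policy B (N − 23):
  N = 87 − 23 = 64
  T = -19 − 3·64 = -211
Comparing — Policy A: T=-142, Policy B: T=-211. Highest is -142 (Policy A).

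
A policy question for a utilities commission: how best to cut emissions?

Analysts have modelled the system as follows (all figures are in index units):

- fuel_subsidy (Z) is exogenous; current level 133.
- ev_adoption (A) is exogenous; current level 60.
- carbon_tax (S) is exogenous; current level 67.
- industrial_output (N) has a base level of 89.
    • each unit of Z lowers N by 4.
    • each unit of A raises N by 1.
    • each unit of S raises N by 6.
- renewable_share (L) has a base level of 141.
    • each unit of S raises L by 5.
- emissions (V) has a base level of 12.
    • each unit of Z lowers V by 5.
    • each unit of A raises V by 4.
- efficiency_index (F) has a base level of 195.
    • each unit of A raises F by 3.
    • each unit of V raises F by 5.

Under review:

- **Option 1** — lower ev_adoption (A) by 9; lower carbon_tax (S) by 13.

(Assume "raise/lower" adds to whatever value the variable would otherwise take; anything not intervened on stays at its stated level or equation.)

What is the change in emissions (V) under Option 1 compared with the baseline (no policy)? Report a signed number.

Baseline:
  Z = 133
  A = 60
  V = 12 − 5·133 + 4·60 = -413
Option 1 (A − 9, S − 13):
  Z = 133
  A = 60 − 9 = 51
  V = 12 − 5·133 + 4·51 = -449
Change in V: -449 − (-413) = -36

-36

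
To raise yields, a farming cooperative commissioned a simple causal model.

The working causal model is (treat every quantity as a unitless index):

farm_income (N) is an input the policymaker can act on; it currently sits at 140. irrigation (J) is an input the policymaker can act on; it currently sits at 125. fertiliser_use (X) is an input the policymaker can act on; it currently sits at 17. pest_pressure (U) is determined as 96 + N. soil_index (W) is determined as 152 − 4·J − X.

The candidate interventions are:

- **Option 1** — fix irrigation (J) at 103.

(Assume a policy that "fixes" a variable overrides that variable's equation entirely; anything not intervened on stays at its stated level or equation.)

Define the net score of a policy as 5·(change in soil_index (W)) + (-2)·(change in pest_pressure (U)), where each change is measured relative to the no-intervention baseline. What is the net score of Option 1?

440

Baseline:
  N = 140
  J = 125
  X = 17
  U = 96 + 140 = 236
  W = 152 − 4·125 − 17 = -365
Option 1 (J := 103):
  N = 140
  J = 103
  X = 17
  U = 96 + 140 = 236
  W = 152 − 4·103 − 17 = -277
ΔW = -277 − (-365) = 88; ΔU = 236 − 236 = 0
Score = 5·88 + (-2)·0 = 440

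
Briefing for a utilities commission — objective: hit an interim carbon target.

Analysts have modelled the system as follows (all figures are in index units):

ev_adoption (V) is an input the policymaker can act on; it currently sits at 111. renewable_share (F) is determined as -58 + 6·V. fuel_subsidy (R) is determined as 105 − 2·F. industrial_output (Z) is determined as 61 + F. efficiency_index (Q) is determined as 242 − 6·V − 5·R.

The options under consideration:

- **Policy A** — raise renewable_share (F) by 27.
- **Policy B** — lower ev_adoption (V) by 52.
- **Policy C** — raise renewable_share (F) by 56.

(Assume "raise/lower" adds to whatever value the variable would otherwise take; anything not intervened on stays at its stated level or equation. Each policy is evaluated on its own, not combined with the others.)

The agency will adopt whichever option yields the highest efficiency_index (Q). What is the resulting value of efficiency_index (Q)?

5691

Policy A (F + 27):
  V = 111
  F = -58 + 6·111 (+27 from intervention) = 635
  R = 105 − 2·635 = -1165
  Q = 242 − 6·111 − 5·(-1165) = 5401
Policy B (V − 52):
  V = 111 − 52 = 59
  F = -58 + 6·59 = 296
  R = 105 − 2·296 = -487
  Q = 242 − 6·59 − 5·(-487) = 2323
Policy C (F + 56):
  V = 111
  F = -58 + 6·111 (+56 from intervention) = 664
  R = 105 − 2·664 = -1223
  Q = 242 − 6·111 − 5·(-1223) = 5691
Comparing — Policy A: Q=5401, Policy B: Q=2323, Policy C: Q=5691. Highest is 5691 (Policy C).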